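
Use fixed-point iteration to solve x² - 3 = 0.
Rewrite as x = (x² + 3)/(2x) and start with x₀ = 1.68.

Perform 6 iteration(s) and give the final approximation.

Equation: x² - 3 = 0
Fixed-point form: x = (x² + 3)/(2x)
x₀ = 1.68

x_1 = g(1.680000) = 1.732857
x_2 = g(1.732857) = 1.732051
x_3 = g(1.732051) = 1.732051
x_4 = g(1.732051) = 1.732051
x_5 = g(1.732051) = 1.732051
x_6 = g(1.732051) = 1.732051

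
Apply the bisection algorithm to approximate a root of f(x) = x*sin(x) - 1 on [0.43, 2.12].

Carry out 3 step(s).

f(x) = x*sin(x) - 1
Initial interval: [0.43, 2.12]

Iteration 1:
  c_1 = (0.430000 + 2.120000)/2 = 1.275000
  f(c_1) = f(1.275000) = 0.219627
  f(a) × f(c) < 0, new interval: [0.430000, 1.275000]
Iteration 2:
  c_2 = (0.430000 + 1.275000)/2 = 0.852500
  f(c_2) = f(0.852500) = -0.358129
  f(a) × f(c) ≥ 0, new interval: [0.852500, 1.275000]
Iteration 3:
  c_3 = (0.852500 + 1.275000)/2 = 1.063750
  f(c_3) = f(1.063750) = -0.070088
  f(a) × f(c) ≥ 0, new interval: [1.063750, 1.275000]

After 3 iteration(s), the approximation is c_3 = 1.063750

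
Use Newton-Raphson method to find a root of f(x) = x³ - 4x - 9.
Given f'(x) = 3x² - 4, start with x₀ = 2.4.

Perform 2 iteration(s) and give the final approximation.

f(x) = x³ - 4x - 9
f'(x) = 3x² - 4
x₀ = 2.4

Newton-Raphson formula: x_{n+1} = x_n - f(x_n)/f'(x_n)

Iteration 1:
  f(2.400000) = -4.776000
  f'(2.400000) = 13.280000
  x_1 = 2.400000 - (-4.776000)/13.280000 = 2.759639
Iteration 2:
  f(2.759639) = 0.977763
  f'(2.759639) = 18.846815
  x_2 = 2.759639 - 0.977763/18.846815 = 2.707759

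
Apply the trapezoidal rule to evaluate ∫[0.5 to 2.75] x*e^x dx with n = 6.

f(x) = x*e^x
a = 0.5, b = 2.75, n = 6
h = (b - a)/n = 0.375000

Trapezoidal rule: (h/2)[f(x₀) + 2f(x₁) + 2f(x₂) + ... + f(xₙ)]

x_0 = 0.5000, f(x_0) = 0.824361, coefficient = 1
x_1 = 0.8750, f(x_1) = 2.099016, coefficient = 2
x_2 = 1.2500, f(x_2) = 4.362929, coefficient = 2
x_3 = 1.6250, f(x_3) = 8.252431, coefficient = 2
x_4 = 2.0000, f(x_4) = 14.778112, coefficient = 2
x_5 = 2.3750, f(x_5) = 25.533656, coefficient = 2
x_6 = 2.7500, f(x_6) = 43.017238, coefficient = 1

I ≈ (0.375000/2) × 153.893886 = 28.855104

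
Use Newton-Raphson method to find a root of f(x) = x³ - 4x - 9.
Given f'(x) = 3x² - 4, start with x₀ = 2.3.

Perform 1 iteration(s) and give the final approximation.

f(x) = x³ - 4x - 9
f'(x) = 3x² - 4
x₀ = 2.3

Newton-Raphson formula: x_{n+1} = x_n - f(x_n)/f'(x_n)

Iteration 1:
  f(2.300000) = -6.033000
  f'(2.300000) = 11.870000
  x_1 = 2.300000 - (-6.033000)/11.870000 = 2.808256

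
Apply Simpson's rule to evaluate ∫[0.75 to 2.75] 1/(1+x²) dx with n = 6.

f(x) = 1/(1+x²)
a = 0.75, b = 2.75, n = 6
h = (b - a)/n = 0.333333

Simpson's rule: (h/3)[f(x₀) + 4f(x₁) + 2f(x₂) + ... + f(xₙ)]

x_0 = 0.7500, f(x_0) = 0.640000, coefficient = 1
x_1 = 1.0833, f(x_1) = 0.460064, coefficient = 4
x_2 = 1.4167, f(x_2) = 0.332564, coefficient = 2
x_3 = 1.7500, f(x_3) = 0.246154, coefficient = 4
x_4 = 2.0833, f(x_4) = 0.187256, coefficient = 2
x_5 = 2.4167, f(x_5) = 0.146193, coefficient = 4
x_6 = 2.7500, f(x_6) = 0.116788, coefficient = 1

I ≈ (0.333333/3) × 5.206070 = 0.578452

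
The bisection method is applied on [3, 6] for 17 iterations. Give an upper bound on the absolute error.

Bisection error bound: |error| ≤ (b-a)/2^n
|error| ≤ (6 - 3)/2^17 = 3/2^17
|error| ≤ 0.0000228882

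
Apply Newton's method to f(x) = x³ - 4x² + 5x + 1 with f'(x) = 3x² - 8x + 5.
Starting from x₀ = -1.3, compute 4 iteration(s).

f(x) = x³ - 4x² + 5x + 1
f'(x) = 3x² - 8x + 5
x₀ = -1.3

Newton-Raphson formula: x_{n+1} = x_n - f(x_n)/f'(x_n)

Iteration 1:
  f(-1.300000) = -14.457000
  f'(-1.300000) = 20.470000
  x_1 = -1.300000 - (-14.457000)/20.470000 = -0.593747
Iteration 2:
  f(-0.593747) = -3.588193
  f'(-0.593747) = 10.807582
  x_2 = -0.593747 - (-3.588193)/10.807582 = -0.261740
Iteration 3:
  f(-0.261740) = -0.600662
  f'(-0.261740) = 7.299443
  x_3 = -0.261740 - (-0.600662)/7.299443 = -0.179451
Iteration 4:
  f(-0.179451) = -0.031846
  f'(-0.179451) = 6.532218
  x_4 = -0.179451 - (-0.031846)/6.532218 = -0.174576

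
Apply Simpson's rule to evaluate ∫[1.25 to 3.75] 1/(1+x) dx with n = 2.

f(x) = 1/(1+x)
a = 1.25, b = 3.75, n = 2
h = (b - a)/n = 1.250000

Simpson's rule: (h/3)[f(x₀) + 4f(x₁) + 2f(x₂) + ... + f(xₙ)]

x_0 = 1.2500, f(x_0) = 0.444444, coefficient = 1
x_1 = 2.5000, f(x_1) = 0.285714, coefficient = 4
x_2 = 3.7500, f(x_2) = 0.210526, coefficient = 1

I ≈ (1.250000/3) × 1.797828 = 0.749095
Exact value: 0.747214
Error: 0.001881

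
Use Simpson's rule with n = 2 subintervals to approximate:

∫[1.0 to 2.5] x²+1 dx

f(x) = x²+1
a = 1.0, b = 2.5, n = 2
h = (b - a)/n = 0.750000

Simpson's rule: (h/3)[f(x₀) + 4f(x₁) + 2f(x₂) + ... + f(xₙ)]

x_0 = 1.0000, f(x_0) = 2.000000, coefficient = 1
x_1 = 1.7500, f(x_1) = 4.062500, coefficient = 4
x_2 = 2.5000, f(x_2) = 7.250000, coefficient = 1

I ≈ (0.750000/3) × 25.500000 = 6.375000
Exact value: 6.375000
Error: 0.000000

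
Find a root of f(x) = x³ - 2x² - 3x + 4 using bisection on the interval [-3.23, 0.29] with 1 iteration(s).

f(x) = x³ - 2x² - 3x + 4
Initial interval: [-3.23, 0.29]

Iteration 1:
  c_1 = (-3.230000 + 0.290000)/2 = -1.470000
  f(c_1) = f(-1.470000) = 0.911677
  f(a) × f(c) < 0, new interval: [-3.230000, -1.470000]

After 1 iteration(s), the approximation is c_1 = -1.470000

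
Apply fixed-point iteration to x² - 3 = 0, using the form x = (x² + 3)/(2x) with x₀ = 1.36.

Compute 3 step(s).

Equation: x² - 3 = 0
Fixed-point form: x = (x² + 3)/(2x)
x₀ = 1.36

x_1 = g(1.360000) = 1.782941
x_2 = g(1.782941) = 1.732777
x_3 = g(1.732777) = 1.732051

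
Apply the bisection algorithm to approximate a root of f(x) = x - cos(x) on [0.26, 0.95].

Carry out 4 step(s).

f(x) = x - cos(x)
Initial interval: [0.26, 0.95]

Iteration 1:
  c_1 = (0.260000 + 0.950000)/2 = 0.605000
  f(c_1) = f(0.605000) = -0.217502
  f(a) × f(c) ≥ 0, new interval: [0.605000, 0.950000]
Iteration 2:
  c_2 = (0.605000 + 0.950000)/2 = 0.777500
  f(c_2) = f(0.777500) = 0.064830
  f(a) × f(c) < 0, new interval: [0.605000, 0.777500]
Iteration 3:
  c_3 = (0.605000 + 0.777500)/2 = 0.691250
  f(c_3) = f(0.691250) = -0.079200
  f(a) × f(c) ≥ 0, new interval: [0.691250, 0.777500]
Iteration 4:
  c_4 = (0.691250 + 0.777500)/2 = 0.734375
  f(c_4) = f(0.734375) = -0.007875
  f(a) × f(c) ≥ 0, new interval: [0.734375, 0.777500]

After 4 iteration(s), the approximation is c_4 = 0.734375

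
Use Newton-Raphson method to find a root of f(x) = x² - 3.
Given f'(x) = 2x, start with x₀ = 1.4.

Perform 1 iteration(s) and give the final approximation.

f(x) = x² - 3
f'(x) = 2x
x₀ = 1.4

Newton-Raphson formula: x_{n+1} = x_n - f(x_n)/f'(x_n)

Iteration 1:
  f(1.400000) = -1.040000
  f'(1.400000) = 2.800000
  x_1 = 1.400000 - (-1.040000)/2.800000 = 1.771429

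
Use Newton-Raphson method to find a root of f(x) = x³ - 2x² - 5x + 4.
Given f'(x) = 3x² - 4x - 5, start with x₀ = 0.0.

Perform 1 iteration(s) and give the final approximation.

f(x) = x³ - 2x² - 5x + 4
f'(x) = 3x² - 4x - 5
x₀ = 0.0

Newton-Raphson formula: x_{n+1} = x_n - f(x_n)/f'(x_n)

Iteration 1:
  f(0.000000) = 4.000000
  f'(0.000000) = -5.000000
  x_1 = 0.000000 - 4.000000/(-5.000000) = 0.800000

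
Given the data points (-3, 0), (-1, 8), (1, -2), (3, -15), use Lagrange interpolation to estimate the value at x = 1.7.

Lagrange interpolation formula:
P(x) = Σ yᵢ × Lᵢ(x)
where Lᵢ(x) = Π_{j≠i} (x - xⱼ)/(xᵢ - xⱼ)

L_0(1.7) = (1.7 - (-1))/(-3 - (-1)) × (1.7 - 1)/(-3 - 1) × (1.7 - 3)/(-3 - 3) = 0.051187
L_1(1.7) = (1.7 - (-3))/(-1 - (-3)) × (1.7 - 1)/(-1 - 1) × (1.7 - 3)/(-1 - 3) = -0.267313
L_2(1.7) = (1.7 - (-3))/(1 - (-3)) × (1.7 - (-1))/(1 - (-1)) × (1.7 - 3)/(1 - 3) = 1.031063
L_3(1.7) = (1.7 - (-3))/(3 - (-3)) × (1.7 - (-1))/(3 - (-1)) × (1.7 - 1)/(3 - 1) = 0.185063

P(1.7) = 0×L_0(1.7) + 8×L_1(1.7) + (-2)×L_2(1.7) + (-15)×L_3(1.7)
P(1.7) = -6.976563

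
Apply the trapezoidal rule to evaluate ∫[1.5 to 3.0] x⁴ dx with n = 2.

f(x) = x⁴
a = 1.5, b = 3.0, n = 2
h = (b - a)/n = 0.750000

Trapezoidal rule: (h/2)[f(x₀) + 2f(x₁) + 2f(x₂) + ... + f(xₙ)]

x_0 = 1.5000, f(x_0) = 5.062500, coefficient = 1
x_1 = 2.2500, f(x_1) = 25.628906, coefficient = 2
x_2 = 3.0000, f(x_2) = 81.000000, coefficient = 1

I ≈ (0.750000/2) × 137.320312 = 51.495117
Exact value: 47.081250
Error: 4.413867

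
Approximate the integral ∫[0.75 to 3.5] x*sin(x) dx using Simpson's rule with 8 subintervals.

f(x) = x*sin(x)
a = 0.75, b = 3.5, n = 8
h = (b - a)/n = 0.343750

Simpson's rule: (h/3)[f(x₀) + 4f(x₁) + 2f(x₂) + ... + f(xₙ)]

x_0 = 0.7500, f(x_0) = 0.511229, coefficient = 1
x_1 = 1.0938, f(x_1) = 0.971638, coefficient = 4
x_2 = 1.4375, f(x_2) = 1.424748, coefficient = 2
x_3 = 1.7812, f(x_3) = 1.741949, coefficient = 4
x_4 = 2.1250, f(x_4) = 1.806930, coefficient = 2
x_5 = 2.4688, f(x_5) = 1.538554, coefficient = 4
x_6 = 2.8125, f(x_6) = 0.908956, coefficient = 2
x_7 = 3.1562, f(x_7) = -0.046261, coefficient = 4
x_8 = 3.5000, f(x_8) = -1.227741, coefficient = 1

I ≈ (0.343750/3) × 24.388277 = 2.794490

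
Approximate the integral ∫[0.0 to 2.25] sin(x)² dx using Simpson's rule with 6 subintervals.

f(x) = sin(x)²
a = 0.0, b = 2.25, n = 6
h = (b - a)/n = 0.375000

Simpson's rule: (h/3)[f(x₀) + 4f(x₁) + 2f(x₂) + ... + f(xₙ)]

x_0 = 0.0000, f(x_0) = 0.000000, coefficient = 1
x_1 = 0.3750, f(x_1) = 0.134156, coefficient = 4
x_2 = 0.7500, f(x_2) = 0.464631, coefficient = 2
x_3 = 1.1250, f(x_3) = 0.814087, coefficient = 4
x_4 = 1.5000, f(x_4) = 0.994996, coefficient = 2
x_5 = 1.8750, f(x_5) = 0.910280, coefficient = 4
x_6 = 2.2500, f(x_6) = 0.605398, coefficient = 1

I ≈ (0.375000/3) × 10.958741 = 1.369843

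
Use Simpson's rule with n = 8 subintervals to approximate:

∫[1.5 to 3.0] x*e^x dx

f(x) = x*e^x
a = 1.5, b = 3.0, n = 8
h = (b - a)/n = 0.187500

Simpson's rule: (h/3)[f(x₀) + 4f(x₁) + 2f(x₂) + ... + f(xₙ)]

x_0 = 1.5000, f(x_0) = 6.722534, coefficient = 1
x_1 = 1.6875, f(x_1) = 9.122539, coefficient = 4
x_2 = 1.8750, f(x_2) = 12.226536, coefficient = 2
x_3 = 2.0625, f(x_3) = 16.222819, coefficient = 4
x_4 = 2.2500, f(x_4) = 21.347406, coefficient = 2
x_5 = 2.4375, f(x_5) = 27.895710, coefficient = 4
x_6 = 2.6250, f(x_6) = 36.237007, coefficient = 2
x_7 = 2.8125, f(x_7) = 46.832330, coefficient = 4
x_8 = 3.0000, f(x_8) = 60.256611, coefficient = 1

I ≈ (0.187500/3) × 606.894633 = 37.930915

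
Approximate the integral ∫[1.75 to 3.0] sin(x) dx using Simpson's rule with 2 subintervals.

f(x) = sin(x)
a = 1.75, b = 3.0, n = 2
h = (b - a)/n = 0.625000

Simpson's rule: (h/3)[f(x₀) + 4f(x₁) + 2f(x₂) + ... + f(xₙ)]

x_0 = 1.7500, f(x_0) = 0.983986, coefficient = 1
x_1 = 2.3750, f(x_1) = 0.693685, coefficient = 4
x_2 = 3.0000, f(x_2) = 0.141120, coefficient = 1

I ≈ (0.625000/3) × 3.899846 = 0.812468
Exact value: 0.811746
Error: 0.000721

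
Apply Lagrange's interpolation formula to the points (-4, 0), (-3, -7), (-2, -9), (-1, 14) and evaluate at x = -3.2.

Lagrange interpolation formula:
P(x) = Σ yᵢ × Lᵢ(x)
where Lᵢ(x) = Π_{j≠i} (x - xⱼ)/(xᵢ - xⱼ)

L_0(-3.2) = (-3.2 - (-3))/(-4 - (-3)) × (-3.2 - (-2))/(-4 - (-2)) × (-3.2 - (-1))/(-4 - (-1)) = 0.088000
L_1(-3.2) = (-3.2 - (-4))/(-3 - (-4)) × (-3.2 - (-2))/(-3 - (-2)) × (-3.2 - (-1))/(-3 - (-1)) = 1.056000
L_2(-3.2) = (-3.2 - (-4))/(-2 - (-4)) × (-3.2 - (-3))/(-2 - (-3)) × (-3.2 - (-1))/(-2 - (-1)) = -0.176000
L_3(-3.2) = (-3.2 - (-4))/(-1 - (-4)) × (-3.2 - (-3))/(-1 - (-3)) × (-3.2 - (-2))/(-1 - (-2)) = 0.032000

P(-3.2) = 0×L_0(-3.2) + (-7)×L_1(-3.2) + (-9)×L_2(-3.2) + 14×L_3(-3.2)
P(-3.2) = -5.360000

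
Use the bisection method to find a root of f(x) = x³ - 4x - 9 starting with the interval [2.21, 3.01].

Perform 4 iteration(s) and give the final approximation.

f(x) = x³ - 4x - 9
Initial interval: [2.21, 3.01]

Iteration 1:
  c_1 = (2.210000 + 3.010000)/2 = 2.610000
  f(c_1) = f(2.610000) = -1.660419
  f(a) × f(c) ≥ 0, new interval: [2.610000, 3.010000]
Iteration 2:
  c_2 = (2.610000 + 3.010000)/2 = 2.810000
  f(c_2) = f(2.810000) = 1.948041
  f(a) × f(c) < 0, new interval: [2.610000, 2.810000]
Iteration 3:
  c_3 = (2.610000 + 2.810000)/2 = 2.710000
  f(c_3) = f(2.710000) = 0.062511
  f(a) × f(c) < 0, new interval: [2.610000, 2.710000]
Iteration 4:
  c_4 = (2.610000 + 2.710000)/2 = 2.660000
  f(c_4) = f(2.660000) = -0.818904
  f(a) × f(c) ≥ 0, new interval: [2.660000, 2.710000]

After 4 iteration(s), the approximation is c_4 = 2.660000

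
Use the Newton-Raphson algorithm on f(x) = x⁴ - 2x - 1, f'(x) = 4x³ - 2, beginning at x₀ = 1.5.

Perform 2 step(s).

f(x) = x⁴ - 2x - 1
f'(x) = 4x³ - 2
x₀ = 1.5

Newton-Raphson formula: x_{n+1} = x_n - f(x_n)/f'(x_n)

Iteration 1:
  f(1.500000) = 1.062500
  f'(1.500000) = 11.500000
  x_1 = 1.500000 - 1.062500/11.500000 = 1.407609
Iteration 2:
  f(1.407609) = 0.110579
  f'(1.407609) = 9.155931
  x_2 = 1.407609 - 0.110579/9.155931 = 1.395531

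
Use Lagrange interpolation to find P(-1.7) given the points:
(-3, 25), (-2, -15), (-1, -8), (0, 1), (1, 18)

Lagrange interpolation formula:
P(x) = Σ yᵢ × Lᵢ(x)
where Lᵢ(x) = Π_{j≠i} (x - xⱼ)/(xᵢ - xⱼ)

L_0(-1.7) = (-1.7 - (-2))/(-3 - (-2)) × (-1.7 - (-1))/(-3 - (-1)) × (-1.7 - 0)/(-3 - 0) × (-1.7 - 1)/(-3 - 1) = -0.040163
L_1(-1.7) = (-1.7 - (-3))/(-2 - (-3)) × (-1.7 - (-1))/(-2 - (-1)) × (-1.7 - 0)/(-2 - 0) × (-1.7 - 1)/(-2 - 1) = 0.696150
L_2(-1.7) = (-1.7 - (-3))/(-1 - (-3)) × (-1.7 - (-2))/(-1 - (-2)) × (-1.7 - 0)/(-1 - 0) × (-1.7 - 1)/(-1 - 1) = 0.447525
L_3(-1.7) = (-1.7 - (-3))/(0 - (-3)) × (-1.7 - (-2))/(0 - (-2)) × (-1.7 - (-1))/(0 - (-1)) × (-1.7 - 1)/(0 - 1) = -0.122850
L_4(-1.7) = (-1.7 - (-3))/(1 - (-3)) × (-1.7 - (-2))/(1 - (-2)) × (-1.7 - (-1))/(1 - (-1)) × (-1.7 - 0)/(1 - 0) = 0.019338

P(-1.7) = 25×L_0(-1.7) + (-15)×L_1(-1.7) + (-8)×L_2(-1.7) + 1×L_3(-1.7) + 18×L_4(-1.7)
P(-1.7) = -14.801288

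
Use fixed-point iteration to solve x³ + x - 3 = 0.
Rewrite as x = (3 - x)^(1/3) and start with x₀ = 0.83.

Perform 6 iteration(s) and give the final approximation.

Equation: x³ + x - 3 = 0
Fixed-point form: x = (3 - x)^(1/3)
x₀ = 0.83

x_1 = g(0.830000) = 1.294653
x_2 = g(1.294653) = 1.194733
x_3 = g(1.194733) = 1.217626
x_4 = g(1.217626) = 1.212457
x_5 = g(1.212457) = 1.213628
x_6 = g(1.213628) = 1.213363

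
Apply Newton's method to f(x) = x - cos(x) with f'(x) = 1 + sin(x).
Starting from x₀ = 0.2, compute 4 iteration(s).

f(x) = x - cos(x)
f'(x) = 1 + sin(x)
x₀ = 0.2

Newton-Raphson formula: x_{n+1} = x_n - f(x_n)/f'(x_n)

Iteration 1:
  f(0.200000) = -0.780067
  f'(0.200000) = 1.198669
  x_1 = 0.200000 - (-0.780067)/1.198669 = 0.850777
Iteration 2:
  f(0.850777) = 0.191378
  f'(0.850777) = 1.751793
  x_2 = 0.850777 - 0.191378/1.751793 = 0.741530
Iteration 3:
  f(0.741530) = 0.004094
  f'(0.741530) = 1.675417
  x_3 = 0.741530 - 0.004094/1.675417 = 0.739086
Iteration 4:
  f(0.739086) = 0.000002
  f'(0.739086) = 1.673613
  x_4 = 0.739086 - 0.000002/1.673613 = 0.739085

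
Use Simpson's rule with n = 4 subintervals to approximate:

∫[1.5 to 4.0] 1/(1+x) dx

f(x) = 1/(1+x)
a = 1.5, b = 4.0, n = 4
h = (b - a)/n = 0.625000

Simpson's rule: (h/3)[f(x₀) + 4f(x₁) + 2f(x₂) + ... + f(xₙ)]

x_0 = 1.5000, f(x_0) = 0.400000, coefficient = 1
x_1 = 2.1250, f(x_1) = 0.320000, coefficient = 4
x_2 = 2.7500, f(x_2) = 0.266667, coefficient = 2
x_3 = 3.3750, f(x_3) = 0.228571, coefficient = 4
x_4 = 4.0000, f(x_4) = 0.200000, coefficient = 1

I ≈ (0.625000/3) × 3.327619 = 0.693254
Exact value: 0.693147
Error: 0.000107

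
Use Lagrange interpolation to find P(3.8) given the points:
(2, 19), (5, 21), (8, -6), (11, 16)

Lagrange interpolation formula:
P(x) = Σ yᵢ × Lᵢ(x)
where Lᵢ(x) = Π_{j≠i} (x - xⱼ)/(xᵢ - xⱼ)

L_0(3.8) = (3.8 - 5)/(2 - 5) × (3.8 - 8)/(2 - 8) × (3.8 - 11)/(2 - 11) = 0.224000
L_1(3.8) = (3.8 - 2)/(5 - 2) × (3.8 - 8)/(5 - 8) × (3.8 - 11)/(5 - 11) = 1.008000
L_2(3.8) = (3.8 - 2)/(8 - 2) × (3.8 - 5)/(8 - 5) × (3.8 - 11)/(8 - 11) = -0.288000
L_3(3.8) = (3.8 - 2)/(11 - 2) × (3.8 - 5)/(11 - 5) × (3.8 - 8)/(11 - 8) = 0.056000

P(3.8) = 19×L_0(3.8) + 21×L_1(3.8) + (-6)×L_2(3.8) + 16×L_3(3.8)
P(3.8) = 28.048000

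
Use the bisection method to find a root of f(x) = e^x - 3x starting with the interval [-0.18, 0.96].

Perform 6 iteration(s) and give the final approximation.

f(x) = e^x - 3x
Initial interval: [-0.18, 0.96]

Iteration 1:
  c_1 = (-0.180000 + 0.960000)/2 = 0.390000
  f(c_1) = f(0.390000) = 0.306981
  f(a) × f(c) ≥ 0, new interval: [0.390000, 0.960000]
Iteration 2:
  c_2 = (0.390000 + 0.960000)/2 = 0.675000
  f(c_2) = f(0.675000) = -0.060967
  f(a) × f(c) < 0, new interval: [0.390000, 0.675000]
Iteration 3:
  c_3 = (0.390000 + 0.675000)/2 = 0.532500
  f(c_3) = f(0.532500) = 0.105685
  f(a) × f(c) ≥ 0, new interval: [0.532500, 0.675000]
Iteration 4:
  c_4 = (0.532500 + 0.675000)/2 = 0.603750
  f(c_4) = f(0.603750) = 0.017715
  f(a) × f(c) ≥ 0, new interval: [0.603750, 0.675000]
Iteration 5:
  c_5 = (0.603750 + 0.675000)/2 = 0.639375
  f(c_5) = f(0.639375) = -0.022829
  f(a) × f(c) < 0, new interval: [0.603750, 0.639375]
Iteration 6:
  c_6 = (0.603750 + 0.639375)/2 = 0.621563
  f(c_6) = f(0.621563) = -0.002853
  f(a) × f(c) < 0, new interval: [0.603750, 0.621563]

After 6 iteration(s), the approximation is c_6 = 0.621563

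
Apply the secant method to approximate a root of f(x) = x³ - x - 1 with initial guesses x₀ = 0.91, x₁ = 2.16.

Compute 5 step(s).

f(x) = x³ - x - 1
x₀ = 0.91, x₁ = 2.16

Secant formula: x_{n+1} = x_n - f(x_n)(x_n - x_{n-1})/(f(x_n) - f(x_{n-1}))

Iteration 1:
  f(0.910000) = -1.156429
  f(2.160000) = 6.917696
  x_2 = 2.160000 - 6.917696×(2.160000 - 0.910000)/(6.917696 - (-1.156429))
       = 1.089033
Iteration 2:
  f(2.160000) = 6.917696
  f(1.089033) = -0.797447
  x_3 = 1.089033 - (-0.797447)×(1.089033 - 2.160000)/(-0.797447 - 6.917696)
       = 1.199730
Iteration 3:
  f(1.089033) = -0.797447
  f(1.199730) = -0.472897
  x_4 = 1.199730 - (-0.472897)×(1.199730 - 1.089033)/(-0.472897 - (-0.797447))
       = 1.361024
Iteration 4:
  f(1.199730) = -0.472897
  f(1.361024) = 0.160118
  x_5 = 1.361024 - 0.160118×(1.361024 - 1.199730)/(0.160118 - (-0.472897))
       = 1.320225
Iteration 5:
  f(1.361024) = 0.160118
  f(1.320225) = -0.019079
  x_6 = 1.320225 - (-0.019079)×(1.320225 - 1.361024)/(-0.019079 - 0.160118)
       = 1.324569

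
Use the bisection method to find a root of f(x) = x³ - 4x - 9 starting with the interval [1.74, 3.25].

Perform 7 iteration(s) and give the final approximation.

f(x) = x³ - 4x - 9
Initial interval: [1.74, 3.25]

Iteration 1:
  c_1 = (1.740000 + 3.250000)/2 = 2.495000
  f(c_1) = f(2.495000) = -3.448563
  f(a) × f(c) ≥ 0, new interval: [2.495000, 3.250000]
Iteration 2:
  c_2 = (2.495000 + 3.250000)/2 = 2.872500
  f(c_2) = f(2.872500) = 3.211734
  f(a) × f(c) < 0, new interval: [2.495000, 2.872500]
Iteration 3:
  c_3 = (2.495000 + 2.872500)/2 = 2.683750
  f(c_3) = f(2.683750) = -0.405253
  f(a) × f(c) ≥ 0, new interval: [2.683750, 2.872500]
Iteration 4:
  c_4 = (2.683750 + 2.872500)/2 = 2.778125
  f(c_4) = f(2.778125) = 1.329009
  f(a) × f(c) < 0, new interval: [2.683750, 2.778125]
Iteration 5:
  c_5 = (2.683750 + 2.778125)/2 = 2.730938
  f(c_5) = f(2.730938) = 0.443635
  f(a) × f(c) < 0, new interval: [2.683750, 2.730938]
Iteration 6:
  c_6 = (2.683750 + 2.730938)/2 = 2.707344
  f(c_6) = f(2.707344) = 0.014670
  f(a) × f(c) < 0, new interval: [2.683750, 2.707344]
Iteration 7:
  c_7 = (2.683750 + 2.707344)/2 = 2.695547
  f(c_7) = f(2.695547) = -0.196417
  f(a) × f(c) ≥ 0, new interval: [2.695547, 2.707344]

After 7 iteration(s), the approximation is c_7 = 2.695547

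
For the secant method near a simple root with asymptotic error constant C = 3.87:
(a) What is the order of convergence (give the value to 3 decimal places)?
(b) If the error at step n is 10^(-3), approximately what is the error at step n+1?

(a) Secant method has superlinear convergence with order φ = (1+√5)/2 ≈ 1.618.
    This means |e_{n+1}| ≈ C|e_n|^1.618.

(b) With |e_n| = 10^(-3) and C = 3.87:
    |e_{n+1}| ≈ 3.87 × (10^(-3))^1.618 = 3.87 × 10^(-4.85)

(a) ≈ 1.618 (golden ratio); (b) |e_{n+1}| ≈ 5.415e-05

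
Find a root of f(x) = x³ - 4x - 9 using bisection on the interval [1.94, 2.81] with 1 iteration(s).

f(x) = x³ - 4x - 9
Initial interval: [1.94, 2.81]

Iteration 1:
  c_1 = (1.940000 + 2.810000)/2 = 2.375000
  f(c_1) = f(2.375000) = -5.103516
  f(a) × f(c) ≥ 0, new interval: [2.375000, 2.810000]

After 1 iteration(s), the approximation is c_1 = 2.375000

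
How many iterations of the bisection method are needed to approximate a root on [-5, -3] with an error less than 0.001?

We need (b-a)/2^n ≤ 0.001
(-3 - (-5))/2^n ≤ 0.001
2/2^n ≤ 0.001
2^n ≥ 2000
n ≥ log₂(2000) = 10.97
n ≥ 11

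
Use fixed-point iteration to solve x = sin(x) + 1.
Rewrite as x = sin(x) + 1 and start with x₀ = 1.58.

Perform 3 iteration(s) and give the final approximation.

Equation: x = sin(x) + 1
Fixed-point form: x = sin(x) + 1
x₀ = 1.58

x_1 = g(1.580000) = 1.999958
x_2 = g(1.999958) = 1.909315
x_3 = g(1.909315) = 1.943248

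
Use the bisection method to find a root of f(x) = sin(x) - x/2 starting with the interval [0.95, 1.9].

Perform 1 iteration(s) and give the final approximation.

f(x) = sin(x) - x/2
Initial interval: [0.95, 1.9]

Iteration 1:
  c_1 = (0.950000 + 1.900000)/2 = 1.425000
  f(c_1) = f(1.425000) = 0.276891
  f(a) × f(c) ≥ 0, new interval: [1.425000, 1.900000]

After 1 iteration(s), the approximation is c_1 = 1.425000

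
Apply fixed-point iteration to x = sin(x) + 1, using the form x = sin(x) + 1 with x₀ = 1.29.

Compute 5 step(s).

Equation: x = sin(x) + 1
Fixed-point form: x = sin(x) + 1
x₀ = 1.29

x_1 = g(1.290000) = 1.960835
x_2 = g(1.960835) = 1.924894
x_3 = g(1.924894) = 1.937960
x_4 = g(1.937960) = 1.933349
x_5 = g(1.933349) = 1.934994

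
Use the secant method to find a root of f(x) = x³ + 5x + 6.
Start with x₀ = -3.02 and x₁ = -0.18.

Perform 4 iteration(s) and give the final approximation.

f(x) = x³ + 5x + 6
x₀ = -3.02, x₁ = -0.18

Secant formula: x_{n+1} = x_n - f(x_n)(x_n - x_{n-1})/(f(x_n) - f(x_{n-1}))

Iteration 1:
  f(-3.020000) = -36.643608
  f(-0.180000) = 5.094168
  x_2 = -0.180000 - 5.094168×(-0.180000 - (-3.020000))/(5.094168 - (-36.643608))
       = -0.526627
Iteration 2:
  f(-0.180000) = 5.094168
  f(-0.526627) = 3.220813
  x_3 = -0.526627 - 3.220813×(-0.526627 - (-0.180000))/(3.220813 - 5.094168)
       = -1.122574
Iteration 3:
  f(-0.526627) = 3.220813
  f(-1.122574) = -1.027506
  x_4 = -1.122574 - (-1.027506)×(-1.122574 - (-0.526627))/(-1.027506 - 3.220813)
       = -0.978437
Iteration 4:
  f(-1.122574) = -1.027506
  f(-0.978437) = 0.171118
  x_5 = -0.978437 - 0.171118×(-0.978437 - (-1.122574))/(0.171118 - (-1.027506))
       = -0.999014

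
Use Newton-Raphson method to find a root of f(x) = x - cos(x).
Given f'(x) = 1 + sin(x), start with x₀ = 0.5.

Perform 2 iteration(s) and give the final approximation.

f(x) = x - cos(x)
f'(x) = 1 + sin(x)
x₀ = 0.5

Newton-Raphson formula: x_{n+1} = x_n - f(x_n)/f'(x_n)

Iteration 1:
  f(0.500000) = -0.377583
  f'(0.500000) = 1.479426
  x_1 = 0.500000 - (-0.377583)/1.479426 = 0.755222
Iteration 2:
  f(0.755222) = 0.027103
  f'(0.755222) = 1.685451
  x_2 = 0.755222 - 0.027103/1.685451 = 0.739142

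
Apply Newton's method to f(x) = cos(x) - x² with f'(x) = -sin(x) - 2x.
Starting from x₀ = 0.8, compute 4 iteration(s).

f(x) = cos(x) - x²
f'(x) = -sin(x) - 2x
x₀ = 0.8

Newton-Raphson formula: x_{n+1} = x_n - f(x_n)/f'(x_n)

Iteration 1:
  f(0.800000) = 0.056707
  f'(0.800000) = -2.317356
  x_1 = 0.800000 - 0.056707/(-2.317356) = 0.824470
Iteration 2:
  f(0.824470) = -0.000806
  f'(0.824470) = -2.383129
  x_2 = 0.824470 - (-0.000806)/(-2.383129) = 0.824132
Iteration 3:
  f(0.824132) = 0.000000
  f'(0.824132) = -2.382224
  x_3 = 0.824132 - 0.000000/(-2.382224) = 0.824132
Iteration 4:
  f(0.824132) = 0.000000
  f'(0.824132) = -2.382223
  x_4 = 0.824132 - 0.000000/(-2.382223) = 0.824132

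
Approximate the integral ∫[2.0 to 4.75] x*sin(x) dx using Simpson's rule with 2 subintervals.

f(x) = x*sin(x)
a = 2.0, b = 4.75, n = 2
h = (b - a)/n = 1.375000

Simpson's rule: (h/3)[f(x₀) + 4f(x₁) + 2f(x₂) + ... + f(xₙ)]

x_0 = 2.0000, f(x_0) = 1.818595, coefficient = 1
x_1 = 3.3750, f(x_1) = -0.780617, coefficient = 4
x_2 = 4.7500, f(x_2) = -4.746641, coefficient = 1

I ≈ (1.375000/3) × -6.050512 = -2.773151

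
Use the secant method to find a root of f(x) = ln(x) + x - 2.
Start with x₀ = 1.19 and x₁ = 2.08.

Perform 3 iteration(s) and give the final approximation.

f(x) = ln(x) + x - 2
x₀ = 1.19, x₁ = 2.08

Secant formula: x_{n+1} = x_n - f(x_n)(x_n - x_{n-1})/(f(x_n) - f(x_{n-1}))

Iteration 1:
  f(1.190000) = -0.636047
  f(2.080000) = 0.812368
  x_2 = 2.080000 - 0.812368×(2.080000 - 1.190000)/(0.812368 - (-0.636047))
       = 1.580828
Iteration 2:
  f(2.080000) = 0.812368
  f(1.580828) = 0.038777
  x_3 = 1.580828 - 0.038777×(1.580828 - 2.080000)/(0.038777 - 0.812368)
       = 1.555807
Iteration 3:
  f(1.580828) = 0.038777
  f(1.555807) = -0.002199
  x_4 = 1.555807 - (-0.002199)×(1.555807 - 1.580828)/(-0.002199 - 0.038777)
       = 1.557150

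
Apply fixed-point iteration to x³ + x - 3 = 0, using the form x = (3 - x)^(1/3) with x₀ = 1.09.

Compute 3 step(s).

Equation: x³ + x - 3 = 0
Fixed-point form: x = (3 - x)^(1/3)
x₀ = 1.09

x_1 = g(1.090000) = 1.240731
x_2 = g(1.240731) = 1.207195
x_3 = g(1.207195) = 1.214817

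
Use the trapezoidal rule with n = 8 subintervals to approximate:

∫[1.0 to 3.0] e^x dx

f(x) = e^x
a = 1.0, b = 3.0, n = 8
h = (b - a)/n = 0.250000

Trapezoidal rule: (h/2)[f(x₀) + 2f(x₁) + 2f(x₂) + ... + f(xₙ)]

x_0 = 1.0000, f(x_0) = 2.718282, coefficient = 1
x_1 = 1.2500, f(x_1) = 3.490343, coefficient = 2
x_2 = 1.5000, f(x_2) = 4.481689, coefficient = 2
x_3 = 1.7500, f(x_3) = 5.754603, coefficient = 2
x_4 = 2.0000, f(x_4) = 7.389056, coefficient = 2
x_5 = 2.2500, f(x_5) = 9.487736, coefficient = 2
x_6 = 2.5000, f(x_6) = 12.182494, coefficient = 2
x_7 = 2.7500, f(x_7) = 15.642632, coefficient = 2
x_8 = 3.0000, f(x_8) = 20.085537, coefficient = 1

I ≈ (0.250000/2) × 139.660924 = 17.457615
Exact value: 17.367255
Error: 0.090360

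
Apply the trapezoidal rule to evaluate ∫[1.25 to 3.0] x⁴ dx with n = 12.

f(x) = x⁴
a = 1.25, b = 3.0, n = 12
h = (b - a)/n = 0.145833

Trapezoidal rule: (h/2)[f(x₀) + 2f(x₁) + 2f(x₂) + ... + f(xₙ)]

x_0 = 1.2500, f(x_0) = 2.441406, coefficient = 1
x_1 = 1.3958, f(x_1) = 3.796070, coefficient = 2
x_2 = 1.5417, f(x_2) = 5.648875, coefficient = 2
x_3 = 1.6875, f(x_3) = 8.109146, coefficient = 2
x_4 = 1.8333, f(x_4) = 11.297068, coefficient = 2
x_5 = 1.9792, f(x_5) = 15.343678, coefficient = 2
x_6 = 2.1250, f(x_6) = 20.390869, coefficient = 2
x_7 = 2.2708, f(x_7) = 26.591390, coefficient = 2
x_8 = 2.4167, f(x_8) = 34.108845, coefficient = 2
x_9 = 2.5625, f(x_9) = 43.117691, coefficient = 2
x_10 = 2.7083, f(x_10) = 53.803244, coefficient = 2
x_11 = 2.8542, f(x_11) = 66.361672, coefficient = 2
x_12 = 3.0000, f(x_12) = 81.000000, coefficient = 1

I ≈ (0.145833/2) × 660.578501 = 48.167182
Exact value: 47.989648
Error: 0.177534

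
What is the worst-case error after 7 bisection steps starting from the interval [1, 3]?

Bisection error bound: |error| ≤ (b-a)/2^n
|error| ≤ (3 - 1)/2^7 = 2/2^7
|error| ≤ 0.0156250000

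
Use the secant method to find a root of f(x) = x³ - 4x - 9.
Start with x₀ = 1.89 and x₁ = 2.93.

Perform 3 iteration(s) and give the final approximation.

f(x) = x³ - 4x - 9
x₀ = 1.89, x₁ = 2.93

Secant formula: x_{n+1} = x_n - f(x_n)(x_n - x_{n-1})/(f(x_n) - f(x_{n-1}))

Iteration 1:
  f(1.890000) = -9.808731
  f(2.930000) = 4.433757
  x_2 = 2.930000 - 4.433757×(2.930000 - 1.890000)/(4.433757 - (-9.808731))
       = 2.606243
Iteration 2:
  f(2.930000) = 4.433757
  f(2.606243) = -1.722062
  x_3 = 2.606243 - (-1.722062)×(2.606243 - 2.930000)/(-1.722062 - 4.433757)
       = 2.696812
Iteration 3:
  f(2.606243) = -1.722062
  f(2.696812) = -0.173880
  x_4 = 2.696812 - (-0.173880)×(2.696812 - 2.606243)/(-0.173880 - (-1.722062))
       = 2.706984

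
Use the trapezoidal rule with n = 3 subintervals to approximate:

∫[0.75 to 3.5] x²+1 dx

f(x) = x²+1
a = 0.75, b = 3.5, n = 3
h = (b - a)/n = 0.916667

Trapezoidal rule: (h/2)[f(x₀) + 2f(x₁) + 2f(x₂) + ... + f(xₙ)]

x_0 = 0.7500, f(x_0) = 1.562500, coefficient = 1
x_1 = 1.6667, f(x_1) = 3.777778, coefficient = 2
x_2 = 2.5833, f(x_2) = 7.673611, coefficient = 2
x_3 = 3.5000, f(x_3) = 13.250000, coefficient = 1

I ≈ (0.916667/2) × 37.715278 = 17.286169
Exact value: 16.901042
Error: 0.385127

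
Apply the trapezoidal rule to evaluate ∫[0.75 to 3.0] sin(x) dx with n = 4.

f(x) = sin(x)
a = 0.75, b = 3.0, n = 4
h = (b - a)/n = 0.562500

Trapezoidal rule: (h/2)[f(x₀) + 2f(x₁) + 2f(x₂) + ... + f(xₙ)]

x_0 = 0.7500, f(x_0) = 0.681639, coefficient = 1
x_1 = 1.3125, f(x_1) = 0.966827, coefficient = 2
x_2 = 1.8750, f(x_2) = 0.954086, coefficient = 2
x_3 = 2.4375, f(x_3) = 0.647343, coefficient = 2
x_4 = 3.0000, f(x_4) = 0.141120, coefficient = 1

I ≈ (0.562500/2) × 5.959268 = 1.676044
Exact value: 1.721681
Error: 0.045637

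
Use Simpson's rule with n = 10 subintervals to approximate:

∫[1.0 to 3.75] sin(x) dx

f(x) = sin(x)
a = 1.0, b = 3.75, n = 10
h = (b - a)/n = 0.275000

Simpson's rule: (h/3)[f(x₀) + 4f(x₁) + 2f(x₂) + ... + f(xₙ)]

x_0 = 1.0000, f(x_0) = 0.841471, coefficient = 1
x_1 = 1.2750, f(x_1) = 0.956570, coefficient = 4
x_2 = 1.5500, f(x_2) = 0.999784, coefficient = 2
x_3 = 1.8250, f(x_3) = 0.967864, coefficient = 4
x_4 = 2.1000, f(x_4) = 0.863209, coefficient = 2
x_5 = 2.3750, f(x_5) = 0.693685, coefficient = 4
x_6 = 2.6500, f(x_6) = 0.472031, coefficient = 2
x_7 = 2.9250, f(x_7) = 0.214903, coefficient = 4
x_8 = 3.2000, f(x_8) = -0.058374, coefficient = 2
x_9 = 3.4750, f(x_9) = -0.327265, coefficient = 4
x_10 = 3.7500, f(x_10) = -0.571561, coefficient = 1

I ≈ (0.275000/3) × 14.846240 = 1.360905
Exact value: 1.360862
Error: 0.000044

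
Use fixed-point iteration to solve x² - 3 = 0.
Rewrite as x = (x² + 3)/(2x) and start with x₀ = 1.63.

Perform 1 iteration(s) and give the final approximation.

Equation: x² - 3 = 0
Fixed-point form: x = (x² + 3)/(2x)
x₀ = 1.63

x_1 = g(1.630000) = 1.735245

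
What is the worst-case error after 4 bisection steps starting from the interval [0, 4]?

Bisection error bound: |error| ≤ (b-a)/2^n
|error| ≤ (4 - 0)/2^4 = 4/2^4
|error| ≤ 0.2500000000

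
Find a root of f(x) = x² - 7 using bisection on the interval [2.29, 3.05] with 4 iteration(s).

f(x) = x² - 7
Initial interval: [2.29, 3.05]

Iteration 1:
  c_1 = (2.290000 + 3.050000)/2 = 2.670000
  f(c_1) = f(2.670000) = 0.128900
  f(a) × f(c) < 0, new interval: [2.290000, 2.670000]
Iteration 2:
  c_2 = (2.290000 + 2.670000)/2 = 2.480000
  f(c_2) = f(2.480000) = -0.849600
  f(a) × f(c) ≥ 0, new interval: [2.480000, 2.670000]
Iteration 3:
  c_3 = (2.480000 + 2.670000)/2 = 2.575000
  f(c_3) = f(2.575000) = -0.369375
  f(a) × f(c) ≥ 0, new interval: [2.575000, 2.670000]
Iteration 4:
  c_4 = (2.575000 + 2.670000)/2 = 2.622500
  f(c_4) = f(2.622500) = -0.122494
  f(a) × f(c) ≥ 0, new interval: [2.622500, 2.670000]

After 4 iteration(s), the approximation is c_4 = 2.622500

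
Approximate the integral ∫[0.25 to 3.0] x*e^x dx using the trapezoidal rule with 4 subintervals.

f(x) = x*e^x
a = 0.25, b = 3.0, n = 4
h = (b - a)/n = 0.687500

Trapezoidal rule: (h/2)[f(x₀) + 2f(x₁) + 2f(x₂) + ... + f(xₙ)]

x_0 = 0.2500, f(x_0) = 0.321006, coefficient = 1
x_1 = 0.9375, f(x_1) = 2.393990, coefficient = 2
x_2 = 1.6250, f(x_2) = 8.252431, coefficient = 2
x_3 = 2.3125, f(x_3) = 23.355423, coefficient = 2
x_4 = 3.0000, f(x_4) = 60.256611, coefficient = 1

I ≈ (0.687500/2) × 128.581305 = 44.199823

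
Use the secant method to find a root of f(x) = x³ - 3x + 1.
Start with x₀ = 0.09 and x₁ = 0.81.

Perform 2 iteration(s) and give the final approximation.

f(x) = x³ - 3x + 1
x₀ = 0.09, x₁ = 0.81

Secant formula: x_{n+1} = x_n - f(x_n)(x_n - x_{n-1})/(f(x_n) - f(x_{n-1}))

Iteration 1:
  f(0.090000) = 0.730729
  f(0.810000) = -0.898559
  x_2 = 0.810000 - (-0.898559)×(0.810000 - 0.090000)/(-0.898559 - 0.730729)
       = 0.412917
Iteration 2:
  f(0.810000) = -0.898559
  f(0.412917) = -0.168349
  x_3 = 0.412917 - (-0.168349)×(0.412917 - 0.810000)/(-0.168349 - (-0.898559))
       = 0.321370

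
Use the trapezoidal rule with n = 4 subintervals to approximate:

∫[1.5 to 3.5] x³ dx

f(x) = x³
a = 1.5, b = 3.5, n = 4
h = (b - a)/n = 0.500000

Trapezoidal rule: (h/2)[f(x₀) + 2f(x₁) + 2f(x₂) + ... + f(xₙ)]

x_0 = 1.5000, f(x_0) = 3.375000, coefficient = 1
x_1 = 2.0000, f(x_1) = 8.000000, coefficient = 2
x_2 = 2.5000, f(x_2) = 15.625000, coefficient = 2
x_3 = 3.0000, f(x_3) = 27.000000, coefficient = 2
x_4 = 3.5000, f(x_4) = 42.875000, coefficient = 1

I ≈ (0.500000/2) × 147.500000 = 36.875000
Exact value: 36.250000
Error: 0.625000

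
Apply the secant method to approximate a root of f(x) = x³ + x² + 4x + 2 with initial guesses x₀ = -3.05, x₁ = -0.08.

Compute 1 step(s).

f(x) = x³ + x² + 4x + 2
x₀ = -3.05, x₁ = -0.08

Secant formula: x_{n+1} = x_n - f(x_n)(x_n - x_{n-1})/(f(x_n) - f(x_{n-1}))

Iteration 1:
  f(-3.050000) = -29.270125
  f(-0.080000) = 1.685888
  x_2 = -0.080000 - 1.685888×(-0.080000 - (-3.050000))/(1.685888 - (-29.270125))
       = -0.241748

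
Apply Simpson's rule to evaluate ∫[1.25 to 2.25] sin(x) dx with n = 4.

f(x) = sin(x)
a = 1.25, b = 2.25, n = 4
h = (b - a)/n = 0.250000

Simpson's rule: (h/3)[f(x₀) + 4f(x₁) + 2f(x₂) + ... + f(xₙ)]

x_0 = 1.2500, f(x_0) = 0.948985, coefficient = 1
x_1 = 1.5000, f(x_1) = 0.997495, coefficient = 4
x_2 = 1.7500, f(x_2) = 0.983986, coefficient = 2
x_3 = 2.0000, f(x_3) = 0.909297, coefficient = 4
x_4 = 2.2500, f(x_4) = 0.778073, coefficient = 1

I ≈ (0.250000/3) × 11.322199 = 0.943517
Exact value: 0.943496
Error: 0.000021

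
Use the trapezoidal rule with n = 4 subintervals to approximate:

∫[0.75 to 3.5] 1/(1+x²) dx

f(x) = 1/(1+x²)
a = 0.75, b = 3.5, n = 4
h = (b - a)/n = 0.687500

Trapezoidal rule: (h/2)[f(x₀) + 2f(x₁) + 2f(x₂) + ... + f(xₙ)]

x_0 = 0.7500, f(x_0) = 0.640000, coefficient = 1
x_1 = 1.4375, f(x_1) = 0.326115, coefficient = 2
x_2 = 2.1250, f(x_2) = 0.181303, coefficient = 2
x_3 = 2.8125, f(x_3) = 0.112231, coefficient = 2
x_4 = 3.5000, f(x_4) = 0.075472, coefficient = 1

I ≈ (0.687500/2) × 1.954770 = 0.671952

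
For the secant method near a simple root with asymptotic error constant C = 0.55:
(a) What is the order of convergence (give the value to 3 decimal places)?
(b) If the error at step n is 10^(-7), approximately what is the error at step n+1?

(a) Secant method has superlinear convergence with order φ = (1+√5)/2 ≈ 1.618.
    This means |e_{n+1}| ≈ C|e_n|^1.618.

(b) With |e_n| = 10^(-7) and C = 0.55:
    |e_{n+1}| ≈ 0.55 × (10^(-7))^1.618 = 0.55 × 10^(-11.33)

(a) ≈ 1.618 (golden ratio); (b) |e_{n+1}| ≈ 2.595e-12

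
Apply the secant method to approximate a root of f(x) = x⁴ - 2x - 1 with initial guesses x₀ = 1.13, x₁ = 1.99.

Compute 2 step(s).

f(x) = x⁴ - 2x - 1
x₀ = 1.13, x₁ = 1.99

Secant formula: x_{n+1} = x_n - f(x_n)(x_n - x_{n-1})/(f(x_n) - f(x_{n-1}))

Iteration 1:
  f(1.130000) = -1.629526
  f(1.990000) = 10.702392
  x_2 = 1.990000 - 10.702392×(1.990000 - 1.130000)/(10.702392 - (-1.629526))
       = 1.243639
Iteration 2:
  f(1.990000) = 10.702392
  f(1.243639) = -1.095186
  x_3 = 1.243639 - (-1.095186)×(1.243639 - 1.990000)/(-1.095186 - 10.702392)
       = 1.312925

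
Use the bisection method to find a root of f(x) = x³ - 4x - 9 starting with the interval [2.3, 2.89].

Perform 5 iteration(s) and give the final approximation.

f(x) = x³ - 4x - 9
Initial interval: [2.3, 2.89]

Iteration 1:
  c_1 = (2.300000 + 2.890000)/2 = 2.595000
  f(c_1) = f(2.595000) = -1.905205
  f(a) × f(c) ≥ 0, new interval: [2.595000, 2.890000]
Iteration 2:
  c_2 = (2.595000 + 2.890000)/2 = 2.742500
  f(c_2) = f(2.742500) = 0.657182
  f(a) × f(c) < 0, new interval: [2.595000, 2.742500]
Iteration 3:
  c_3 = (2.595000 + 2.742500)/2 = 2.668750
  f(c_3) = f(2.668750) = -0.667558
  f(a) × f(c) ≥ 0, new interval: [2.668750, 2.742500]
Iteration 4:
  c_4 = (2.668750 + 2.742500)/2 = 2.705625
  f(c_4) = f(2.705625) = -0.016225
  f(a) × f(c) ≥ 0, new interval: [2.705625, 2.742500]
Iteration 5:
  c_5 = (2.705625 + 2.742500)/2 = 2.724062
  f(c_5) = f(2.724062) = 0.317701
  f(a) × f(c) < 0, new interval: [2.705625, 2.724062]

After 5 iteration(s), the approximation is c_5 = 2.724062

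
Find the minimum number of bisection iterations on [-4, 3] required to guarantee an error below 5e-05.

We need (b-a)/2^n ≤ 5e-05
(3 - (-4))/2^n ≤ 5e-05
7/2^n ≤ 5e-05
2^n ≥ 140000
n ≥ log₂(140000) = 17.10
n ≥ 18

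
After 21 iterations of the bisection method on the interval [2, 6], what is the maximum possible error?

Bisection error bound: |error| ≤ (b-a)/2^n
|error| ≤ (6 - 2)/2^21 = 4/2^21
|error| ≤ 0.0000019073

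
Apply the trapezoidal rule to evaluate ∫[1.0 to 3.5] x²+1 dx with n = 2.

f(x) = x²+1
a = 1.0, b = 3.5, n = 2
h = (b - a)/n = 1.250000

Trapezoidal rule: (h/2)[f(x₀) + 2f(x₁) + 2f(x₂) + ... + f(xₙ)]

x_0 = 1.0000, f(x_0) = 2.000000, coefficient = 1
x_1 = 2.2500, f(x_1) = 6.062500, coefficient = 2
x_2 = 3.5000, f(x_2) = 13.250000, coefficient = 1

I ≈ (1.250000/2) × 27.375000 = 17.109375
Exact value: 16.458333
Error: 0.651042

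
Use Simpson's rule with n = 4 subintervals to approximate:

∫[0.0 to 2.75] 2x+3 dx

f(x) = 2x+3
a = 0.0, b = 2.75, n = 4
h = (b - a)/n = 0.687500

Simpson's rule: (h/3)[f(x₀) + 4f(x₁) + 2f(x₂) + ... + f(xₙ)]

x_0 = 0.0000, f(x_0) = 3.000000, coefficient = 1
x_1 = 0.6875, f(x_1) = 4.375000, coefficient = 4
x_2 = 1.3750, f(x_2) = 5.750000, coefficient = 2
x_3 = 2.0625, f(x_3) = 7.125000, coefficient = 4
x_4 = 2.7500, f(x_4) = 8.500000, coefficient = 1

I ≈ (0.687500/3) × 69.000000 = 15.812500
Exact value: 15.812500
Error: 0.000000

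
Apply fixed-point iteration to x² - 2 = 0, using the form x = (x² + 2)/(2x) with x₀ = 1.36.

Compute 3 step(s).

Equation: x² - 2 = 0
Fixed-point form: x = (x² + 2)/(2x)
x₀ = 1.36

x_1 = g(1.360000) = 1.415294
x_2 = g(1.415294) = 1.414214
x_3 = g(1.414214) = 1.414214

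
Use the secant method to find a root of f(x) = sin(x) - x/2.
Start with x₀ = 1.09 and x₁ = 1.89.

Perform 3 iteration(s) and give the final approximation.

f(x) = sin(x) - x/2
x₀ = 1.09, x₁ = 1.89

Secant formula: x_{n+1} = x_n - f(x_n)(x_n - x_{n-1})/(f(x_n) - f(x_{n-1}))

Iteration 1:
  f(1.090000) = 0.341627
  f(1.890000) = 0.004486
  x_2 = 1.890000 - 0.004486×(1.890000 - 1.090000)/(0.004486 - 0.341627)
       = 1.900644
Iteration 2:
  f(1.890000) = 0.004486
  f(1.900644) = -0.004230
  x_3 = 1.900644 - (-0.004230)×(1.900644 - 1.890000)/(-0.004230 - 0.004486)
       = 1.895478
Iteration 3:
  f(1.900644) = -0.004230
  f(1.895478) = 0.000013
  x_4 = 1.895478 - 0.000013×(1.895478 - 1.900644)/(0.000013 - (-0.004230))
       = 1.895494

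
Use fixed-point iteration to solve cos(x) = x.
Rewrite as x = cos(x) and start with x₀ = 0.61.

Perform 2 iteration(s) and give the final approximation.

Equation: cos(x) = x
Fixed-point form: x = cos(x)
x₀ = 0.61

x_1 = g(0.610000) = 0.819648
x_2 = g(0.819648) = 0.682479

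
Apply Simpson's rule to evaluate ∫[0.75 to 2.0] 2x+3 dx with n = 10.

f(x) = 2x+3
a = 0.75, b = 2.0, n = 10
h = (b - a)/n = 0.125000

Simpson's rule: (h/3)[f(x₀) + 4f(x₁) + 2f(x₂) + ... + f(xₙ)]

x_0 = 0.7500, f(x_0) = 4.500000, coefficient = 1
x_1 = 0.8750, f(x_1) = 4.750000, coefficient = 4
x_2 = 1.0000, f(x_2) = 5.000000, coefficient = 2
x_3 = 1.1250, f(x_3) = 5.250000, coefficient = 4
x_4 = 1.2500, f(x_4) = 5.500000, coefficient = 2
x_5 = 1.3750, f(x_5) = 5.750000, coefficient = 4
x_6 = 1.5000, f(x_6) = 6.000000, coefficient = 2
x_7 = 1.6250, f(x_7) = 6.250000, coefficient = 4
x_8 = 1.7500, f(x_8) = 6.500000, coefficient = 2
x_9 = 1.8750, f(x_9) = 6.750000, coefficient = 4
x_10 = 2.0000, f(x_10) = 7.000000, coefficient = 1

I ≈ (0.125000/3) × 172.500000 = 7.187500
Exact value: 7.187500
Error: 0.000000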